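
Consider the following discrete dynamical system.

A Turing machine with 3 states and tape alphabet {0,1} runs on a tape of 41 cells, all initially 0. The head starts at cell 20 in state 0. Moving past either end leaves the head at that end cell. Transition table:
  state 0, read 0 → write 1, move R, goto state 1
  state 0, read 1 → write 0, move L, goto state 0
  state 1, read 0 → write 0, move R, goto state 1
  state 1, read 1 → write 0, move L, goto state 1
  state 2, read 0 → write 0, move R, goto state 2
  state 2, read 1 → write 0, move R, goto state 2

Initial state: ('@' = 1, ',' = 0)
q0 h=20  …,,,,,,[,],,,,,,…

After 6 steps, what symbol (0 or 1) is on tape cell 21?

t=0: q0 h=20  …,,,,,,[,],,,,,,…
t=1: q1 h=21  …,,,,,@[,],,,,,,…
t=2: q1 h=22  …,,,,@,[,],,,,,,…
t=3: q1 h=23  …,,,@,,[,],,,,,,…
t=4: q1 h=24  …,,@,,,[,],,,,,,…
t=5: q1 h=25  …,@,,,,[,],,,,,,…
t=6: q1 h=26  …@,,,,,[,],,,,,,…

0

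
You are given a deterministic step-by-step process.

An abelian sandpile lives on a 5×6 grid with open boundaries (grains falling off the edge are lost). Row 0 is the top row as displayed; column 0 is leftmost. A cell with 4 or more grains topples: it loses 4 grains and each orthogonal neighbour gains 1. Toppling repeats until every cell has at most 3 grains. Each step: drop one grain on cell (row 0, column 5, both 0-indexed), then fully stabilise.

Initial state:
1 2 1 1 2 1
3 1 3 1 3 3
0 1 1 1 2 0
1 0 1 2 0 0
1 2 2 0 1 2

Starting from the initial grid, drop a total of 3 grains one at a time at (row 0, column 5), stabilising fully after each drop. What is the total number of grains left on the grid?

38

step 0: 1 2 1 1 2 1
3 1 3 1 3 3
0 1 1 1 2 0
1 0 1 2 0 0
1 2 2 0 1 2
step 1: 1 2 1 1 2 2
3 1 3 1 3 3
0 1 1 1 2 0
1 0 1 2 0 0
1 2 2 0 1 2
step 2: 1 2 1 1 2 3
3 1 3 1 3 3
0 1 1 1 2 0
1 0 1 2 0 0
1 2 2 0 1 2
step 3: 1 2 1 2 0 2
3 1 3 2 1 1
0 1 1 1 3 1
1 0 1 2 0 0
1 2 2 0 1 2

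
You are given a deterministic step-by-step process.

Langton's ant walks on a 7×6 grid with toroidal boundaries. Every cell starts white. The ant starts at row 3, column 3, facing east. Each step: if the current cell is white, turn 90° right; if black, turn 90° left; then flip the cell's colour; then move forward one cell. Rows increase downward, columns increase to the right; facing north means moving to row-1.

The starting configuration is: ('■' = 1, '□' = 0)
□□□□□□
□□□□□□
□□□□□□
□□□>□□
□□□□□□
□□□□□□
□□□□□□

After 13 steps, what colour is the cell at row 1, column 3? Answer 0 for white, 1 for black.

k=0  □□□□□□
□□□□□□
□□□□□□
□□□>□□
□□□□□□
□□□□□□
□□□□□□
k=1  □□□□□□
□□□□□□
□□□□□□
□□□■□□
□□□v□□
□□□□□□
□□□□□□
k=2  □□□□□□
□□□□□□
□□□□□□
□□□■□□
□□<■□□
□□□□□□
□□□□□□
k=3  □□□□□□
□□□□□□
□□□□□□
□□^■□□
□□■■□□
□□□□□□
□□□□□□
k=4  □□□□□□
□□□□□□
□□□□□□
□□■>□□
□□■■□□
□□□□□□
□□□□□□
k=5  □□□□□□
□□□□□□
□□□^□□
□□■□□□
□□■■□□
□□□□□□
□□□□□□
k=6  □□□□□□
□□□□□□
□□□■>□
□□■□□□
□□■■□□
□□□□□□
□□□□□□
k=7  □□□□□□
□□□□□□
□□□■■□
□□■□v□
□□■■□□
□□□□□□
□□□□□□
k=8  □□□□□□
□□□□□□
□□□■■□
□□■<■□
□□■■□□
□□□□□□
□□□□□□
k=9  □□□□□□
□□□□□□
□□□^■□
□□■■■□
□□■■□□
□□□□□□
□□□□□□
k=10  □□□□□□
□□□□□□
□□<□■□
□□■■■□
□□■■□□
□□□□□□
□□□□□□
k=11  □□□□□□
□□^□□□
□□■□■□
□□■■■□
□□■■□□
□□□□□□
□□□□□□
k=12  □□□□□□
□□■>□□
□□■□■□
□□■■■□
□□■■□□
□□□□□□
□□□□□□
k=13  □□□□□□
□□■■□□
□□■v■□
□□■■■□
□□■■□□
□□□□□□
□□□□□□

1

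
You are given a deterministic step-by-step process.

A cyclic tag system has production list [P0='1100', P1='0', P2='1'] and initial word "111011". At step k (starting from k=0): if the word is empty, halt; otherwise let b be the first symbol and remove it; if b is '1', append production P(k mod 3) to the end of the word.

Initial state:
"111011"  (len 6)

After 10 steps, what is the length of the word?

9

t=0: "111011"  (len 6)
t=1: "110111100"  (len 9)
t=2: "101111000"  (len 9)
t=3: "011110001"  (len 9)
t=4: "11110001"  (len 8)
t=5: "11100010"  (len 8)
t=6: "11000101"  (len 8)
t=7: "10001011100"  (len 11)
t=8: "00010111000"  (len 11)
t=9: "0010111000"  (len 10)
t=10: "010111000"  (len 9)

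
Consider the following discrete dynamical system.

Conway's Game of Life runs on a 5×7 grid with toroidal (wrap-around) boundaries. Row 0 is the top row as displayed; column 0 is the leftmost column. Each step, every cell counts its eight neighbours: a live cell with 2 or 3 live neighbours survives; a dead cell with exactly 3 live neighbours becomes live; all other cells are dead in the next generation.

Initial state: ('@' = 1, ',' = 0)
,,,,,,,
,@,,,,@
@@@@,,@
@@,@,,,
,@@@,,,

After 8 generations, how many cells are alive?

0) ,,,,,,,
,@,,,,@
@@@@,,@
@@,@,,,
,@@@,,,
1) @@,,,,,
,@,,,,@
,,,@,,@
,,,,@,@
@@,@,,,
2) ,,,,,,@
,@@,,,@
,,,,,,@
,,@@@@@
,@@,,,@
3) ,,,,,@@
,,,,,@@
,@,,@,@
,@@@@,@
,@@,@,@
4) ,,,,@,,
,,,,@,,
,@,,@,@
,,,,@,@
,@,,@,@
5) ,,,@@,,
,,,@@,,
@,,@@,,
,,,@@,@
@,,@@,,
6) ,,@,,@,
,,@,,@,
,,@,,,,
@,@,,,@
,,@,,,,
7) ,@@@,,,
,@@@,,,
,,@@,,@
,,@@,,,
,,@@,,@
8) @,,,@,,
@,,,@,,
,,,,@,,
,@,,@,,
,,,,@,,

8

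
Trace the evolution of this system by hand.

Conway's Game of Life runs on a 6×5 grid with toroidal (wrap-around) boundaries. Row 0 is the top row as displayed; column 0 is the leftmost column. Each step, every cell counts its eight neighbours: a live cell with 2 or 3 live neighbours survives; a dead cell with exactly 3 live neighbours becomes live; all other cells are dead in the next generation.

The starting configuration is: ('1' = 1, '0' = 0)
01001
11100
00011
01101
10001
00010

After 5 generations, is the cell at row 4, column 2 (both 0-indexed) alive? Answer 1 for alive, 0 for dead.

0

step 0: 01001
11100
00011
01101
10001
00010
step 1: 01011
01100
00001
01100
11101
00010
step 2: 11011
01101
10010
00101
10001
00000
step 3: 01011
00000
10000
01000
10011
01010
step 4: 10011
10001
00000
01000
11011
01000
step 5: 01010
10010
10000
01101
01001
01000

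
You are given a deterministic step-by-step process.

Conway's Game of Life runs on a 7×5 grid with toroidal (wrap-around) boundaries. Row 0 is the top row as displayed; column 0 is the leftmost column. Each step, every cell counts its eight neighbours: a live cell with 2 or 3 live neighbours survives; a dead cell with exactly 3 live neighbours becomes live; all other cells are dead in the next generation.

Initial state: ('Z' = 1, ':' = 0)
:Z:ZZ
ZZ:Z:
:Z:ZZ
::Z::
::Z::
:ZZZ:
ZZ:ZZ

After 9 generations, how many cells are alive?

step 0: :Z:ZZ
ZZ:Z:
:Z:ZZ
::Z::
::Z::
:ZZZ:
ZZ:ZZ
step 1: :::::
:Z:::
:Z:ZZ
:ZZ::
:::::
:::::
:::::
step 2: :::::
Z:Z::
:Z:Z:
ZZZZ:
:::::
:::::
:::::
step 3: :::::
:ZZ::
:::Z:
ZZ:ZZ
:ZZ::
:::::
:::::
step 4: :::::
::Z::
:::Z:
ZZ:ZZ
:ZZZZ
:::::
:::::
step 5: :::::
:::::
ZZ:Z:
:Z:::
:Z:::
::ZZ:
:::::
step 6: :::::
:::::
ZZZ::
:Z:::
:Z:::
::Z::
:::::
step 7: :::::
:Z:::
ZZZ::
:::::
:ZZ::
:::::
:::::
step 8: :::::
ZZZ::
ZZZ::
Z::::
:::::
:::::
:::::
step 9: :Z:::
Z:Z::
::Z:Z
Z::::
:::::
:::::
:::::

6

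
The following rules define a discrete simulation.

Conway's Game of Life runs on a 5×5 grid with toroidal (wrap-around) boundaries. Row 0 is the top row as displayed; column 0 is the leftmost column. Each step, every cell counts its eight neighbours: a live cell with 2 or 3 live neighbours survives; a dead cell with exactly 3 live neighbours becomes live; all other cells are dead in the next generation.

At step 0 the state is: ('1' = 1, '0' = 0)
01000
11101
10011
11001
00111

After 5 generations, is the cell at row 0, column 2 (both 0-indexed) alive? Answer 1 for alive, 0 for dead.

[0] 01000
11101
10011
11001
00111
[1] 00000
00100
00000
01000
00111
[2] 00100
00000
00000
00110
00110
[3] 00110
00000
00000
00110
01000
[4] 00100
00000
00000
00100
01000
[5] 00000
00000
00000
00000
01100

0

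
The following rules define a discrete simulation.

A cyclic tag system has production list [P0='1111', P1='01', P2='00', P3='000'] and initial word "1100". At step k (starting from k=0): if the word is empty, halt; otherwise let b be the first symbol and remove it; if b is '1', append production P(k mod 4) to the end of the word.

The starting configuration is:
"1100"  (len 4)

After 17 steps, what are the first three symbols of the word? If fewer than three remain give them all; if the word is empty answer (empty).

000

k=0  "1100"  (len 4)
k=1  "1001111"  (len 7)
k=2  "00111101"  (len 8)
k=3  "0111101"  (len 7)
k=4  "111101"  (len 6)
k=5  "111011111"  (len 9)
k=6  "1101111101"  (len 10)
k=7  "10111110100"  (len 11)
k=8  "0111110100000"  (len 13)
k=9  "111110100000"  (len 12)
k=10  "1111010000001"  (len 13)
k=11  "11101000000100"  (len 14)
k=12  "1101000000100000"  (len 16)
k=13  "1010000001000001111"  (len 19)
k=14  "01000000100000111101"  (len 20)
k=15  "1000000100000111101"  (len 19)
k=16  "000000100000111101000"  (len 21)
k=17  "00000100000111101000"  (len 20)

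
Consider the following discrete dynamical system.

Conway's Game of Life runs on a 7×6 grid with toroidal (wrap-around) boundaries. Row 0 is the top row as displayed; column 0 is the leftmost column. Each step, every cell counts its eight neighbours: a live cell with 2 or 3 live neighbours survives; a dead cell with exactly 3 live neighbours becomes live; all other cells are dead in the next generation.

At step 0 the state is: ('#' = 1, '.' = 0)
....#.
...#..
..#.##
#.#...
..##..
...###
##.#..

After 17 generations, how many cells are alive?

13

t=0: ....#.
...#..
..#.##
#.#...
..##..
...###
##.#..
t=1: ..###.
...#.#
.##.##
..#.##
.##..#
##...#
#.##..
t=2: .#...#
##...#
.##...
......
..##..
...###
#.....
t=3: .#...#
.....#
.##...
.#.#..
..##..
..####
#.....
t=4: .....#
.##...
###...
.#.#..
.#....
.##.##
####..
t=5: ...#..
..#...
#..#..
......
.#.##.
....##
...#..
t=6: ..##..
..##..
......
..###.
...###
..#..#
...#..
t=7: ....#.
..##..
....#.
..#..#
.....#
..#..#
...##.
t=8: ..#.#.
...##.
..#.#.
....##
#...##
...#.#
...###
t=9: ..#...
..#.##
......
#.....
#..#..
...#..
..#..#
t=10: .##.##
...#..
.....#
......
......
..###.
..##..
t=11: .#..#.
#.##.#
......
......
...#..
..#.#.
.....#
t=12: .####.
######
......
......
...#..
...##.
...###
t=13: ......
#....#
######
......
...##.
..#..#
.....#
t=14: #....#
..##..
.####.
##....
...##.
...#.#
......
t=15: ......
#....#
#...#.
##...#
#.####
...#..
#...##
t=16: ....#.
#....#
....#.
..#...
..##..
.##...
....##
t=17: #...#.
....##
.....#
..#...
...#..
.##.#.
...###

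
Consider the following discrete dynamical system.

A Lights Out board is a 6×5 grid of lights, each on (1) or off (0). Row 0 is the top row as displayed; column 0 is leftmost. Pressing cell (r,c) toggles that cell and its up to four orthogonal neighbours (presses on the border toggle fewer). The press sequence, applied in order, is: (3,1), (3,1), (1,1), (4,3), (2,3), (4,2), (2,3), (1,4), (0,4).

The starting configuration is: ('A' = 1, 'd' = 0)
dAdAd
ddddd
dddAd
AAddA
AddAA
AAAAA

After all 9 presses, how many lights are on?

18

k=0  dAdAd
ddddd
dddAd
AAddA
AddAA
AAAAA
k=1  dAdAd
ddddd
dAdAd
ddAdA
AAdAA
AAAAA
k=2  dAdAd
ddddd
dddAd
AAddA
AddAA
AAAAA
k=3  dddAd
AAAdd
dAdAd
AAddA
AddAA
AAAAA
k=4  dddAd
AAAdd
dAdAd
AAdAA
AdAdd
AAAdA
k=5  dddAd
AAAAd
dAAdA
AAddA
AdAdd
AAAdA
k=6  dddAd
AAAAd
dAAdA
AAAdA
AAdAd
AAddA
k=7  dddAd
AAAdd
dAdAd
AAAAA
AAdAd
AAddA
k=8  dddAA
AAAAA
dAdAA
AAAAA
AAdAd
AAddA
k=9  ddddd
AAAAd
dAdAA
AAAAA
AAdAd
AAddA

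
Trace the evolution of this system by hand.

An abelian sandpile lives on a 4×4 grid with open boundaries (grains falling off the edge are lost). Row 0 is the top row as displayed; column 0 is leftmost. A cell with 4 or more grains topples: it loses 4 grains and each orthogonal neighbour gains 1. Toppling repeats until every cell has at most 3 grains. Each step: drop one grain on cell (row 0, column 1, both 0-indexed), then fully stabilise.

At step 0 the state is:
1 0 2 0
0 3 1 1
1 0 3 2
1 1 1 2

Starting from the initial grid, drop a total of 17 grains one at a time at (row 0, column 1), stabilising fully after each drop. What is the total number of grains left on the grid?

0) 1 0 2 0
0 3 1 1
1 0 3 2
1 1 1 2
1) 1 1 2 0
0 3 1 1
1 0 3 2
1 1 1 2
2) 1 2 2 0
0 3 1 1
1 0 3 2
1 1 1 2
3) 1 3 2 0
0 3 1 1
1 0 3 2
1 1 1 2
4) 2 1 3 0
1 0 2 1
1 1 3 2
1 1 1 2
5) 2 2 3 0
1 0 2 1
1 1 3 2
1 1 1 2
6) 2 3 3 0
1 0 2 1
1 1 3 2
1 1 1 2
7) 3 1 0 1
1 1 3 1
1 1 3 2
1 1 1 2
8) 3 2 0 1
1 1 3 1
1 1 3 2
1 1 1 2
9) 3 3 0 1
1 1 3 1
1 1 3 2
1 1 1 2
10) 0 1 1 1
2 2 3 1
1 1 3 2
1 1 1 2
11) 0 2 1 1
2 2 3 1
1 1 3 2
1 1 1 2
12) 0 3 1 1
2 2 3 1
1 1 3 2
1 1 1 2
13) 1 0 2 1
2 3 3 1
1 1 3 2
1 1 1 2
14) 1 1 2 1
2 3 3 1
1 1 3 2
1 1 1 2
15) 1 2 2 1
2 3 3 1
1 1 3 2
1 1 1 2
16) 1 3 2 1
2 3 3 1
1 1 3 2
1 1 1 2
17) 2 2 0 2
3 1 2 2
1 3 0 3
1 1 2 2

27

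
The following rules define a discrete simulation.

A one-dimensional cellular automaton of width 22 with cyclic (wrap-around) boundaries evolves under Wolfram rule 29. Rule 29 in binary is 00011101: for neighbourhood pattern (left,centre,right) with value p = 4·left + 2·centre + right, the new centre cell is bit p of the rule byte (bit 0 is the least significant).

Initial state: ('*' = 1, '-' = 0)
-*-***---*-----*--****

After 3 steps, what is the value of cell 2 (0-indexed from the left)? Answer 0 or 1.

0) -*-***---*-----*--****
1) -*-*--**-*****-**-*---
2) -*-**-*--*-----*--****
3) -*-*--**-*****-**-*---

0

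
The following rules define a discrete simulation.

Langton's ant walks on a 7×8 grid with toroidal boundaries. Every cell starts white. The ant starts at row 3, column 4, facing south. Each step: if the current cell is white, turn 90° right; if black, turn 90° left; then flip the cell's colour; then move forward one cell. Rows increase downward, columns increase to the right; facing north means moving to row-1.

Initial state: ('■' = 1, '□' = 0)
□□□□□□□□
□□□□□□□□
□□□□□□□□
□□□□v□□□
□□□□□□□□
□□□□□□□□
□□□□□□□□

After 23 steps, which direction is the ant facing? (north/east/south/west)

west

step 0: □□□□□□□□
□□□□□□□□
□□□□□□□□
□□□□v□□□
□□□□□□□□
□□□□□□□□
□□□□□□□□
step 1: □□□□□□□□
□□□□□□□□
□□□□□□□□
□□□<■□□□
□□□□□□□□
□□□□□□□□
□□□□□□□□
step 2: □□□□□□□□
□□□□□□□□
□□□^□□□□
□□□■■□□□
□□□□□□□□
□□□□□□□□
□□□□□□□□
step 3: □□□□□□□□
□□□□□□□□
□□□■>□□□
□□□■■□□□
□□□□□□□□
□□□□□□□□
□□□□□□□□
step 4: □□□□□□□□
□□□□□□□□
□□□■■□□□
□□□■v□□□
□□□□□□□□
□□□□□□□□
□□□□□□□□
step 5: □□□□□□□□
□□□□□□□□
□□□■■□□□
□□□■□>□□
□□□□□□□□
□□□□□□□□
□□□□□□□□
step 6: □□□□□□□□
□□□□□□□□
□□□■■□□□
□□□■□■□□
□□□□□v□□
□□□□□□□□
□□□□□□□□
step 7: □□□□□□□□
□□□□□□□□
□□□■■□□□
□□□■□■□□
□□□□<■□□
□□□□□□□□
□□□□□□□□
step 8: □□□□□□□□
□□□□□□□□
□□□■■□□□
□□□■^■□□
□□□□■■□□
□□□□□□□□
□□□□□□□□
step 9: □□□□□□□□
□□□□□□□□
□□□■■□□□
□□□■■>□□
□□□□■■□□
□□□□□□□□
□□□□□□□□
step 10: □□□□□□□□
□□□□□□□□
□□□■■^□□
□□□■■□□□
□□□□■■□□
□□□□□□□□
□□□□□□□□
step 11: □□□□□□□□
□□□□□□□□
□□□■■■>□
□□□■■□□□
□□□□■■□□
□□□□□□□□
□□□□□□□□
step 12: □□□□□□□□
□□□□□□□□
□□□■■■■□
□□□■■□v□
□□□□■■□□
□□□□□□□□
□□□□□□□□
step 13: □□□□□□□□
□□□□□□□□
□□□■■■■□
□□□■■<■□
□□□□■■□□
□□□□□□□□
□□□□□□□□
step 14: □□□□□□□□
□□□□□□□□
□□□■■^■□
□□□■■■■□
□□□□■■□□
□□□□□□□□
□□□□□□□□
step 15: □□□□□□□□
□□□□□□□□
□□□■<□■□
□□□■■■■□
□□□□■■□□
□□□□□□□□
□□□□□□□□
step 16: □□□□□□□□
□□□□□□□□
□□□■□□■□
□□□■v■■□
□□□□■■□□
□□□□□□□□
□□□□□□□□
step 17: □□□□□□□□
□□□□□□□□
□□□■□□■□
□□□■□>■□
□□□□■■□□
□□□□□□□□
□□□□□□□□
step 18: □□□□□□□□
□□□□□□□□
□□□■□^■□
□□□■□□■□
□□□□■■□□
□□□□□□□□
□□□□□□□□
step 19: □□□□□□□□
□□□□□□□□
□□□■□■>□
□□□■□□■□
□□□□■■□□
□□□□□□□□
□□□□□□□□
step 20: □□□□□□□□
□□□□□□^□
□□□■□■□□
□□□■□□■□
□□□□■■□□
□□□□□□□□
□□□□□□□□
step 21: □□□□□□□□
□□□□□□■>
□□□■□■□□
□□□■□□■□
□□□□■■□□
□□□□□□□□
□□□□□□□□
step 22: □□□□□□□□
□□□□□□■■
□□□■□■□v
□□□■□□■□
□□□□■■□□
□□□□□□□□
□□□□□□□□
step 23: □□□□□□□□
□□□□□□■■
□□□■□■<■
□□□■□□■□
□□□□■■□□
□□□□□□□□
□□□□□□□□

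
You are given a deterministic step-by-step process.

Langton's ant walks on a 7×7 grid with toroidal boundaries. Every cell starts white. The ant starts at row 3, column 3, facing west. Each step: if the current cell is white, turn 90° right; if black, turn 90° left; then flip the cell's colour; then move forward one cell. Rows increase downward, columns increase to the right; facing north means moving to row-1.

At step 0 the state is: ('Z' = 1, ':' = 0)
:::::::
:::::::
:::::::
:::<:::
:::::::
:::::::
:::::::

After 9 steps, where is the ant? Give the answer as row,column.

step 0: :::::::
:::::::
:::::::
:::<:::
:::::::
:::::::
:::::::
step 1: :::::::
:::::::
:::^:::
:::Z:::
:::::::
:::::::
:::::::
step 2: :::::::
:::::::
:::Z>::
:::Z:::
:::::::
:::::::
:::::::
step 3: :::::::
:::::::
:::ZZ::
:::Zv::
:::::::
:::::::
:::::::
step 4: :::::::
:::::::
:::ZZ::
:::<Z::
:::::::
:::::::
:::::::
step 5: :::::::
:::::::
:::ZZ::
::::Z::
:::v:::
:::::::
:::::::
step 6: :::::::
:::::::
:::ZZ::
::::Z::
::<Z:::
:::::::
:::::::
step 7: :::::::
:::::::
:::ZZ::
::^:Z::
::ZZ:::
:::::::
:::::::
step 8: :::::::
:::::::
:::ZZ::
::Z>Z::
::ZZ:::
:::::::
:::::::
step 9: :::::::
:::::::
:::ZZ::
::ZZZ::
::Zv:::
:::::::
:::::::

4,3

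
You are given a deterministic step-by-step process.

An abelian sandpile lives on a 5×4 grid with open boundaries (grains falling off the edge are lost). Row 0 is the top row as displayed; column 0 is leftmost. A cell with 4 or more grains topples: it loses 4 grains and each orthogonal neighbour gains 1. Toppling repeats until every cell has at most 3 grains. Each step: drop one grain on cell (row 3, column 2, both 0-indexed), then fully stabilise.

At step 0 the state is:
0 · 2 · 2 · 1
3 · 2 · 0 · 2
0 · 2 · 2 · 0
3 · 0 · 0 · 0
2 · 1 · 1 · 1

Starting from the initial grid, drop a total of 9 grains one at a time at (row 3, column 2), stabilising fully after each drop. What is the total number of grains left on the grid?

gen 0: 0 · 2 · 2 · 1
3 · 2 · 0 · 2
0 · 2 · 2 · 0
3 · 0 · 0 · 0
2 · 1 · 1 · 1
gen 1: 0 · 2 · 2 · 1
3 · 2 · 0 · 2
0 · 2 · 2 · 0
3 · 0 · 1 · 0
2 · 1 · 1 · 1
gen 2: 0 · 2 · 2 · 1
3 · 2 · 0 · 2
0 · 2 · 2 · 0
3 · 0 · 2 · 0
2 · 1 · 1 · 1
gen 3: 0 · 2 · 2 · 1
3 · 2 · 0 · 2
0 · 2 · 2 · 0
3 · 0 · 3 · 0
2 · 1 · 1 · 1
gen 4: 0 · 2 · 2 · 1
3 · 2 · 0 · 2
0 · 2 · 3 · 0
3 · 1 · 0 · 1
2 · 1 · 2 · 1
gen 5: 0 · 2 · 2 · 1
3 · 2 · 0 · 2
0 · 2 · 3 · 0
3 · 1 · 1 · 1
2 · 1 · 2 · 1
gen 6: 0 · 2 · 2 · 1
3 · 2 · 0 · 2
0 · 2 · 3 · 0
3 · 1 · 2 · 1
2 · 1 · 2 · 1
gen 7: 0 · 2 · 2 · 1
3 · 2 · 0 · 2
0 · 2 · 3 · 0
3 · 1 · 3 · 1
2 · 1 · 2 · 1
gen 8: 0 · 2 · 2 · 1
3 · 2 · 1 · 2
0 · 3 · 0 · 1
3 · 2 · 1 · 2
2 · 1 · 3 · 1
gen 9: 0 · 2 · 2 · 1
3 · 2 · 1 · 2
0 · 3 · 0 · 1
3 · 2 · 2 · 2
2 · 1 · 3 · 1

33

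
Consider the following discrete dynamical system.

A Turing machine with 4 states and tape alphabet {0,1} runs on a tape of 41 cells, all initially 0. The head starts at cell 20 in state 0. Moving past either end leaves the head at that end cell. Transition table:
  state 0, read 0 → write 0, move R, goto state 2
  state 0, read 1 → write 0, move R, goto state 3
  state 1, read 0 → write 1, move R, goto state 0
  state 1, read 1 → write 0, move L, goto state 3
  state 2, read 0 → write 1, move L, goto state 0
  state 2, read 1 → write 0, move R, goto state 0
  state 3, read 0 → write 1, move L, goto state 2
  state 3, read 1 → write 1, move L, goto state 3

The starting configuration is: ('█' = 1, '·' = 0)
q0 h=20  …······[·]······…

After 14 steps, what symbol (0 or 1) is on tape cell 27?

1

step 0: q0 h=20  …······[·]······…
step 1: q2 h=21  …······[·]······…
step 2: q0 h=20  …······[·]█·····…
step 3: q2 h=21  …······[█]······…
step 4: q0 h=22  …······[·]······…
step 5: q2 h=23  …······[·]······…
step 6: q0 h=22  …······[·]█·····…
step 7: q2 h=23  …······[█]······…
step 8: q0 h=24  …······[·]······…
step 9: q2 h=25  …······[·]······…
step 10: q0 h=24  …······[·]█·····…
step 11: q2 h=25  …······[█]······…
step 12: q0 h=26  …······[·]······…
step 13: q2 h=27  …······[·]······…
step 14: q0 h=26  …······[·]█·····…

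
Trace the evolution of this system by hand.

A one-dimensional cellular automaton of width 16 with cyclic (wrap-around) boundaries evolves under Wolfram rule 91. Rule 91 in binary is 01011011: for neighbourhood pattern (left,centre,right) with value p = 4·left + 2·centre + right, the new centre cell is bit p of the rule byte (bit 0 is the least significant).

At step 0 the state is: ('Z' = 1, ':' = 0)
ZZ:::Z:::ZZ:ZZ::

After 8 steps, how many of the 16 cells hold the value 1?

0) ZZ:::Z:::ZZ:ZZ::
1) ZZZZZ:ZZZZZ:ZZZZ
2) ::::Z:Z:::Z:Z:::
3) ZZZZ:::ZZZ:::ZZZ
4) :::ZZZZZ:ZZZZZ::
5) ZZZZ:::Z:Z:::ZZZ
6) :::ZZZZ:::ZZZZ::
7) ZZZZ::ZZZZZ::ZZZ
8) :::ZZZZ:::ZZZZ::

8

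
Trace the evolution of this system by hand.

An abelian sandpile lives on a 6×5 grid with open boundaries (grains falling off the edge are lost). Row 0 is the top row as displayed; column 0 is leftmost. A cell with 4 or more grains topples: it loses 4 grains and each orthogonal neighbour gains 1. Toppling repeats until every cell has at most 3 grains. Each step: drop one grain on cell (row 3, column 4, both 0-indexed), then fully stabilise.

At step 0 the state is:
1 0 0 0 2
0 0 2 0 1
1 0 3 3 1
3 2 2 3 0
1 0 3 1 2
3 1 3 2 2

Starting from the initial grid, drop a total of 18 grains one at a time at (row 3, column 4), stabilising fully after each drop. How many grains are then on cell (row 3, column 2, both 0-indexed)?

2

k=0  1 0 0 0 2
0 0 2 0 1
1 0 3 3 1
3 2 2 3 0
1 0 3 1 2
3 1 3 2 2
k=1  1 0 0 0 2
0 0 2 0 1
1 0 3 3 1
3 2 2 3 1
1 0 3 1 2
3 1 3 2 2
k=2  1 0 0 0 2
0 0 2 0 1
1 0 3 3 1
3 2 2 3 2
1 0 3 1 2
3 1 3 2 2
k=3  1 0 0 0 2
0 0 2 0 1
1 0 3 3 1
3 2 2 3 3
1 0 3 1 2
3 1 3 2 2
k=4  1 0 0 0 2
0 0 3 1 1
1 1 1 1 3
3 3 1 2 1
1 1 1 3 3
3 2 0 3 2
k=5  1 0 0 0 2
0 0 3 1 1
1 1 1 1 3
3 3 1 2 2
1 1 1 3 3
3 2 0 3 2
k=6  1 0 0 0 2
0 0 3 1 1
1 1 1 1 3
3 3 1 2 3
1 1 1 3 3
3 2 0 3 2
k=7  1 0 0 0 2
0 0 3 1 2
1 1 1 3 0
3 3 2 0 3
1 1 2 2 2
3 2 1 1 0
k=8  1 0 0 0 2
0 0 3 1 2
1 1 1 3 1
3 3 2 1 0
1 1 2 2 3
3 2 1 1 0
k=9  1 0 0 0 2
0 0 3 1 2
1 1 1 3 1
3 3 2 1 1
1 1 2 2 3
3 2 1 1 0
k=10  1 0 0 0 2
0 0 3 1 2
1 1 1 3 1
3 3 2 1 2
1 1 2 2 3
3 2 1 1 0
k=11  1 0 0 0 2
0 0 3 1 2
1 1 1 3 1
3 3 2 1 3
1 1 2 2 3
3 2 1 1 0
k=12  1 0 0 0 2
0 0 3 1 2
1 1 1 3 2
3 3 2 2 1
1 1 2 3 0
3 2 1 1 1
k=13  1 0 0 0 2
0 0 3 1 2
1 1 1 3 2
3 3 2 2 2
1 1 2 3 0
3 2 1 1 1
k=14  1 0 0 0 2
0 0 3 1 2
1 1 1 3 2
3 3 2 2 3
1 1 2 3 0
3 2 1 1 1
k=15  1 0 0 0 2
0 0 3 1 2
1 1 1 3 3
3 3 2 3 0
1 1 2 3 1
3 2 1 1 1
k=16  1 0 0 0 2
0 0 3 1 2
1 1 1 3 3
3 3 2 3 1
1 1 2 3 1
3 2 1 1 1
k=17  1 0 0 0 2
0 0 3 1 2
1 1 1 3 3
3 3 2 3 2
1 1 2 3 1
3 2 1 1 1
k=18  1 0 0 0 2
0 0 3 1 2
1 1 1 3 3
3 3 2 3 3
1 1 2 3 1
3 2 1 1 1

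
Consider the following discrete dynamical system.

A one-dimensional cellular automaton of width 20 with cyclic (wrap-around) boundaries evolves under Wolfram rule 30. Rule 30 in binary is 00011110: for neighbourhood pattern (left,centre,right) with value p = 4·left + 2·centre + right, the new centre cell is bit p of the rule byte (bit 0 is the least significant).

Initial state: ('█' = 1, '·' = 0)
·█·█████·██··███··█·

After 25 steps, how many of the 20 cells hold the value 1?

0) ·█·█████·██··███··█·
1) ██·█·····█·███··████
2) ···██···██·█··███···
3) ··██·█·██··████··█··
4) ·██··█·█·███···████·
5) ██·███·█·█··█·██···█
6) ···█···█·████·█·█·██
7) █·███·██·█····█·█·█·
8) █·█···█··██··██·█·█·
9) █·██·█████·███··█·█·
10) █·█··█·····█··███·█·
11) █·█████···█████···█·
12) █·█····█·██····█·██·
13) █·██··██·█·█··██·█··
14) █·█·███··█·████··███
15) ··█·█··███·█···███··
16) ·██·████···██·██··█·
17) ██··█···█·██··█·████
18) ··████·██·█·███·█···
19) ·██····█··█·█···██··
20) ██·█··█████·██·██·█·
21) █··████·····█··█··█·
22) ████···█···████████·
23) █···█·███·██········
24) ██·██·█···█·█······█
25) ···█··██·██·██····██

9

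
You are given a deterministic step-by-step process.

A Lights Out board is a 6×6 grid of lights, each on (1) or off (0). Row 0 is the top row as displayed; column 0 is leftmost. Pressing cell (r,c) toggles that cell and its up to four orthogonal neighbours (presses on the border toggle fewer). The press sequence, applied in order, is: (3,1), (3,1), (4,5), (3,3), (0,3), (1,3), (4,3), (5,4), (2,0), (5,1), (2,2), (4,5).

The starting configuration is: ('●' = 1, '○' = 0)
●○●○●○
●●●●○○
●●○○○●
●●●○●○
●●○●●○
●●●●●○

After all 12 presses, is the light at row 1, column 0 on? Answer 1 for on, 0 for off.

t=0: ●○●○●○
●●●●○○
●●○○○●
●●●○●○
●●○●●○
●●●●●○
t=1: ●○●○●○
●●●●○○
●○○○○●
○○○○●○
●○○●●○
●●●●●○
t=2: ●○●○●○
●●●●○○
●●○○○●
●●●○●○
●●○●●○
●●●●●○
t=3: ●○●○●○
●●●●○○
●●○○○●
●●●○●●
●●○●○●
●●●●●●
t=4: ●○●○●○
●●●●○○
●●○●○●
●●○●○●
●●○○○●
●●●●●●
t=5: ●○○●○○
●●●○○○
●●○●○●
●●○●○●
●●○○○●
●●●●●●
t=6: ●○○○○○
●●○●●○
●●○○○●
●●○●○●
●●○○○●
●●●●●●
t=7: ●○○○○○
●●○●●○
●●○○○●
●●○○○●
●●●●●●
●●●○●●
t=8: ●○○○○○
●●○●●○
●●○○○●
●●○○○●
●●●●○●
●●●●○○
t=9: ●○○○○○
○●○●●○
○○○○○●
○●○○○●
●●●●○●
●●●●○○
t=10: ●○○○○○
○●○●●○
○○○○○●
○●○○○●
●○●●○●
○○○●○○
t=11: ●○○○○○
○●●●●○
○●●●○●
○●●○○●
●○●●○●
○○○●○○
t=12: ●○○○○○
○●●●●○
○●●●○●
○●●○○○
●○●●●○
○○○●○●

0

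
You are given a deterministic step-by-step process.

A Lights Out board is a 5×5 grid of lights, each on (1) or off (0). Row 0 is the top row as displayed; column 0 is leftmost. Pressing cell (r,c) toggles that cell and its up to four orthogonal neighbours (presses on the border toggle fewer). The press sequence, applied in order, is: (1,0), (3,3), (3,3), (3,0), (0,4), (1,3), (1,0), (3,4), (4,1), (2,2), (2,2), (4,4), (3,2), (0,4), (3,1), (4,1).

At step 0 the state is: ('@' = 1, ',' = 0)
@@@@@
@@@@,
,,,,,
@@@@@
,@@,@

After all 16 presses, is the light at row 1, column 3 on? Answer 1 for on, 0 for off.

k=0  @@@@@
@@@@,
,,,,,
@@@@@
,@@,@
k=1  ,@@@@
,,@@,
@,,,,
@@@@@
,@@,@
k=2  ,@@@@
,,@@,
@,,@,
@@,,,
,@@@@
k=3  ,@@@@
,,@@,
@,,,,
@@@@@
,@@,@
k=4  ,@@@@
,,@@,
,,,,,
,,@@@
@@@,@
k=5  ,@@,,
,,@@@
,,,,,
,,@@@
@@@,@
k=6  ,@@@,
,,,,,
,,,@,
,,@@@
@@@,@
k=7  @@@@,
@@,,,
@,,@,
,,@@@
@@@,@
k=8  @@@@,
@@,,,
@,,@@
,,@,,
@@@,,
k=9  @@@@,
@@,,,
@,,@@
,@@,,
,,,,,
k=10  @@@@,
@@@,,
@@@,@
,@,,,
,,,,,
k=11  @@@@,
@@,,,
@,,@@
,@@,,
,,,,,
k=12  @@@@,
@@,,,
@,,@@
,@@,@
,,,@@
k=13  @@@@,
@@,,,
@,@@@
,,,@@
,,@@@
k=14  @@@,@
@@,,@
@,@@@
,,,@@
,,@@@
k=15  @@@,@
@@,,@
@@@@@
@@@@@
,@@@@
k=16  @@@,@
@@,,@
@@@@@
@,@@@
@,,@@

0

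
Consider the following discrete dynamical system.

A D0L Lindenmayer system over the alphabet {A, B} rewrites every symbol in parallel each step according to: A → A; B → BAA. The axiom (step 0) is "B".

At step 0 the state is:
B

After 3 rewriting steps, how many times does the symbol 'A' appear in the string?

t=0: B
t=1: BAA
t=2: BAAAA
t=3: BAAAAAA

6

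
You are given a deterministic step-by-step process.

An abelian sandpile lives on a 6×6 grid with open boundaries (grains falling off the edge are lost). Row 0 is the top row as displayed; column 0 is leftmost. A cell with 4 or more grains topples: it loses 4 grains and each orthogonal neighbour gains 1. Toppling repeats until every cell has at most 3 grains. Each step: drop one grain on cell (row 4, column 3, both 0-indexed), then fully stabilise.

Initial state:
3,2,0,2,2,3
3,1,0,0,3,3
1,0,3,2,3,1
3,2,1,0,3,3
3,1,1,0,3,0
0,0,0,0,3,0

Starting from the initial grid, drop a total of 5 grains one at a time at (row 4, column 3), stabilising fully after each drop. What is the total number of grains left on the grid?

[0] 3,2,0,2,2,3
3,1,0,0,3,3
1,0,3,2,3,1
3,2,1,0,3,3
3,1,1,0,3,0
0,0,0,0,3,0
[1] 3,2,0,2,2,3
3,1,0,0,3,3
1,0,3,2,3,1
3,2,1,0,3,3
3,1,1,1,3,0
0,0,0,0,3,0
[2] 3,2,0,2,2,3
3,1,0,0,3,3
1,0,3,2,3,1
3,2,1,0,3,3
3,1,1,2,3,0
0,0,0,0,3,0
[3] 3,2,0,2,2,3
3,1,0,0,3,3
1,0,3,2,3,1
3,2,1,0,3,3
3,1,1,3,3,0
0,0,0,0,3,0
[4] 3,2,0,3,0,1
3,1,0,1,2,2
1,0,3,3,2,0
3,2,1,2,2,1
3,1,2,1,2,2
0,0,0,2,0,1
[5] 3,2,0,3,0,1
3,1,0,1,2,2
1,0,3,3,2,0
3,2,1,2,2,1
3,1,2,2,2,2
0,0,0,2,0,1

53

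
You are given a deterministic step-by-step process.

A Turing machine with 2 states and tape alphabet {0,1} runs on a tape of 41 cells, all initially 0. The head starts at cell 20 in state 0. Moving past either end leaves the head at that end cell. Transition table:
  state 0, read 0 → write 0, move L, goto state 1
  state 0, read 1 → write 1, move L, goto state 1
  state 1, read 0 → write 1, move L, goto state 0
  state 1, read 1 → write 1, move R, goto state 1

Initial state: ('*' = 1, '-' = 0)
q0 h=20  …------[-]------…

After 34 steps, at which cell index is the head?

3

0) q0 h=20  …------[-]------…
1) q1 h=19  …------[-]------…
2) q0 h=18  …------[-]*-----…
3) q1 h=17  …------[-]-*----…
4) q0 h=16  …------[-]*-*---…
5) q1 h=15  …------[-]-*-*--…
6) q0 h=14  …------[-]*-*-*-…
7) q1 h=13  …------[-]-*-*-*…
8) q0 h=12  …------[-]*-*-*-…
9) q1 h=11  …------[-]-*-*-*…
10) q0 h=10  …------[-]*-*-*-…
11) q1 h= 9  …------[-]-*-*-*…
12) q0 h= 8  …------[-]*-*-*-…
13) q1 h= 7  …------[-]-*-*-*…
14) q0 h= 6  |------[-]*-*-*-…
15) q1 h= 5  |-----[-]-*-*-*…
16) q0 h= 4  |----[-]*-*-*-…
17) q1 h= 3  |---[-]-*-*-*…
18) q0 h= 2  |--[-]*-*-*-…
19) q1 h= 1  |-[-]-*-*-*…
20) q0 h= 0  |[-]*-*-*-…
21) q1 h= 0  |[-]*-*-*-…
22) q0 h= 0  |[*]*-*-*-…
23) q1 h= 0  |[*]*-*-*-…
24) q1 h= 1  |*[*]-*-*-*…
25) q1 h= 2  |**[-]*-*-*-…
26) q0 h= 1  |*[*]**-*-*…
27) q1 h= 0  |[*]***-*-…
28) q1 h= 1  |*[*]**-*-*…
29) q1 h= 2  |**[*]*-*-*-…
30) q1 h= 3  |***[*]-*-*-*…
31) q1 h= 4  |****[-]*-*-*-…
32) q0 h= 3  |***[*]**-*-*…
33) q1 h= 2  |**[*]***-*-…
34) q1 h= 3  |***[*]**-*-*…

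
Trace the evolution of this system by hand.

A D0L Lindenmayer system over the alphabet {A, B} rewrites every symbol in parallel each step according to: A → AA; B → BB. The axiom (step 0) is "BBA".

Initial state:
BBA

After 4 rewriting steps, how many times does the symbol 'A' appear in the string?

16

[0] BBA
[1] BBBBAA
[2] BBBBBBBBAAAA
[3] BBBBBBBBBBBBBBBBAAAAAAAA
[4] BBBBBBBBBBBBBBBBBBBBBBBBBBBBBBBBAAAAAAAAAAAAAAAA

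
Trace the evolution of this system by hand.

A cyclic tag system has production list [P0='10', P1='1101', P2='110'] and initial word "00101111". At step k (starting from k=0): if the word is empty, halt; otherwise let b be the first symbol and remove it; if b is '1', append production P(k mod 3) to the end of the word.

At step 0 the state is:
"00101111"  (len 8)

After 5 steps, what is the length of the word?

t=0: "00101111"  (len 8)
t=1: "0101111"  (len 7)
t=2: "101111"  (len 6)
t=3: "01111110"  (len 8)
t=4: "1111110"  (len 7)
t=5: "1111101101"  (len 10)

10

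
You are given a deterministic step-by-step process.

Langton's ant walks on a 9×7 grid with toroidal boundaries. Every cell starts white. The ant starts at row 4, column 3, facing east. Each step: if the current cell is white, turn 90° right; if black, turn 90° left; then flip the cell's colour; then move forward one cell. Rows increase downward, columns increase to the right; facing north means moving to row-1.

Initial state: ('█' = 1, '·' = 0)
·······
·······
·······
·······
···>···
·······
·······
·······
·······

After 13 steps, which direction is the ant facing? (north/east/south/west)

south

[0] ·······
·······
·······
·······
···>···
·······
·······
·······
·······
[1] ·······
·······
·······
·······
···█···
···v···
·······
·······
·······
[2] ·······
·······
·······
·······
···█···
··<█···
·······
·······
·······
[3] ·······
·······
·······
·······
··^█···
··██···
·······
·······
·······
[4] ·······
·······
·······
·······
··█>···
··██···
·······
·······
·······
[5] ·······
·······
·······
···^···
··█····
··██···
·······
·······
·······
[6] ·······
·······
·······
···█>··
··█····
··██···
·······
·······
·······
[7] ·······
·······
·······
···██··
··█·v··
··██···
·······
·······
·······
[8] ·······
·······
·······
···██··
··█<█··
··██···
·······
·······
·······
[9] ·······
·······
·······
···^█··
··███··
··██···
·······
·······
·······
[10] ·······
·······
·······
··<·█··
··███··
··██···
·······
·······
·······
[11] ·······
·······
··^····
··█·█··
··███··
··██···
·······
·······
·······
[12] ·······
·······
··█>···
··█·█··
··███··
··██···
·······
·······
·······
[13] ·······
·······
··██···
··█v█··
··███··
··██···
·······
·······
·······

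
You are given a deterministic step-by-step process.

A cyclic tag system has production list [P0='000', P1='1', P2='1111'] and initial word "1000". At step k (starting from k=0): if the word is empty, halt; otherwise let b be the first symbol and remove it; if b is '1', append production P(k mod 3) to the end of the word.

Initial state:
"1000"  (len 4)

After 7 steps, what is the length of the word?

0) "1000"  (len 4)
1) "000000"  (len 6)
2) "00000"  (len 5)
3) "0000"  (len 4)
4) "000"  (len 3)
5) "00"  (len 2)
6) "0"  (len 1)
7) (halted — word empty)

0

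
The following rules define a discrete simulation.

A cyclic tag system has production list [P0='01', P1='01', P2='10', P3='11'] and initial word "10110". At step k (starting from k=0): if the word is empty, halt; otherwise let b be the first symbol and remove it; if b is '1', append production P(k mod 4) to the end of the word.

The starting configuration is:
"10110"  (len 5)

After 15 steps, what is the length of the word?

t=0: "10110"  (len 5)
t=1: "011001"  (len 6)
t=2: "11001"  (len 5)
t=3: "100110"  (len 6)
t=4: "0011011"  (len 7)
t=5: "011011"  (len 6)
t=6: "11011"  (len 5)
t=7: "101110"  (len 6)
t=8: "0111011"  (len 7)
t=9: "111011"  (len 6)
t=10: "1101101"  (len 7)
t=11: "10110110"  (len 8)
t=12: "011011011"  (len 9)
t=13: "11011011"  (len 8)
t=14: "101101101"  (len 9)
t=15: "0110110110"  (len 10)

10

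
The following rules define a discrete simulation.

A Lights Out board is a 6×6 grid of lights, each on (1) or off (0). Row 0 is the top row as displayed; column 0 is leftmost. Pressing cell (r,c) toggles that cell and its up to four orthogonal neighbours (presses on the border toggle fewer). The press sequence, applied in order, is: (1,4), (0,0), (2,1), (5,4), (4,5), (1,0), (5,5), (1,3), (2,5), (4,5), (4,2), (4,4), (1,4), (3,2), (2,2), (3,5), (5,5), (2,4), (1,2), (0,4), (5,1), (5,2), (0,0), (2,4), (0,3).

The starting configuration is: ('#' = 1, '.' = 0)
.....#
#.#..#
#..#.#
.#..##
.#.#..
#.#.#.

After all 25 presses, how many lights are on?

k=0  .....#
#.#..#
#..#.#
.#..##
.#.#..
#.#.#.
k=1  ....##
#.###.
#..###
.#..##
.#.#..
#.#.#.
k=2  ##..##
..###.
#..###
.#..##
.#.#..
#.#.#.
k=3  ##..##
.####.
.#####
....##
.#.#..
#.#.#.
k=4  ##..##
.####.
.#####
....##
.#.##.
#.##.#
k=5  ##..##
.####.
.#####
....#.
.#.#.#
#.##..
k=6  .#..##
#.###.
######
....#.
.#.#.#
#.##..
k=7  .#..##
#.###.
######
....#.
.#.#..
#.####
k=8  .#.###
#.....
###.##
....#.
.#.#..
#.####
k=9  .#.###
#....#
###...
....##
.#.#..
#.####
k=10  .#.###
#....#
###...
....#.
.#.###
#.###.
k=11  .#.###
#....#
###...
..#.#.
..#.##
#..##.
k=12  .#.###
#....#
###...
..#...
..##..
#..#..
k=13  .#.#.#
#..##.
###.#.
..#...
..##..
#..#..
k=14  .#.#.#
#..##.
##..#.
.#.#..
...#..
#..#..
k=15  .#.#.#
#.###.
#.###.
.###..
...#..
#..#..
k=16  .#.#.#
#.###.
#.####
.#####
...#.#
#..#..
k=17  .#.#.#
#.###.
#.####
.#####
...#..
#..###
k=18  .#.#.#
#.##..
#.#...
.###.#
...#..
#..###
k=19  .###.#
##....
#.....
.###.#
...#..
#..###
k=20  .##.#.
##..#.
#.....
.###.#
...#..
#..###
k=21  .##.#.
##..#.
#.....
.###.#
.#.#..
.#####
k=22  .##.#.
##..#.
#.....
.###.#
.###..
....##
k=23  #.#.#.
.#..#.
#.....
.###.#
.###..
....##
k=24  #.#.#.
.#....
#..###
.#####
.###..
....##
k=25  #..#..
.#.#..
#..###
.#####
.###..
....##

18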